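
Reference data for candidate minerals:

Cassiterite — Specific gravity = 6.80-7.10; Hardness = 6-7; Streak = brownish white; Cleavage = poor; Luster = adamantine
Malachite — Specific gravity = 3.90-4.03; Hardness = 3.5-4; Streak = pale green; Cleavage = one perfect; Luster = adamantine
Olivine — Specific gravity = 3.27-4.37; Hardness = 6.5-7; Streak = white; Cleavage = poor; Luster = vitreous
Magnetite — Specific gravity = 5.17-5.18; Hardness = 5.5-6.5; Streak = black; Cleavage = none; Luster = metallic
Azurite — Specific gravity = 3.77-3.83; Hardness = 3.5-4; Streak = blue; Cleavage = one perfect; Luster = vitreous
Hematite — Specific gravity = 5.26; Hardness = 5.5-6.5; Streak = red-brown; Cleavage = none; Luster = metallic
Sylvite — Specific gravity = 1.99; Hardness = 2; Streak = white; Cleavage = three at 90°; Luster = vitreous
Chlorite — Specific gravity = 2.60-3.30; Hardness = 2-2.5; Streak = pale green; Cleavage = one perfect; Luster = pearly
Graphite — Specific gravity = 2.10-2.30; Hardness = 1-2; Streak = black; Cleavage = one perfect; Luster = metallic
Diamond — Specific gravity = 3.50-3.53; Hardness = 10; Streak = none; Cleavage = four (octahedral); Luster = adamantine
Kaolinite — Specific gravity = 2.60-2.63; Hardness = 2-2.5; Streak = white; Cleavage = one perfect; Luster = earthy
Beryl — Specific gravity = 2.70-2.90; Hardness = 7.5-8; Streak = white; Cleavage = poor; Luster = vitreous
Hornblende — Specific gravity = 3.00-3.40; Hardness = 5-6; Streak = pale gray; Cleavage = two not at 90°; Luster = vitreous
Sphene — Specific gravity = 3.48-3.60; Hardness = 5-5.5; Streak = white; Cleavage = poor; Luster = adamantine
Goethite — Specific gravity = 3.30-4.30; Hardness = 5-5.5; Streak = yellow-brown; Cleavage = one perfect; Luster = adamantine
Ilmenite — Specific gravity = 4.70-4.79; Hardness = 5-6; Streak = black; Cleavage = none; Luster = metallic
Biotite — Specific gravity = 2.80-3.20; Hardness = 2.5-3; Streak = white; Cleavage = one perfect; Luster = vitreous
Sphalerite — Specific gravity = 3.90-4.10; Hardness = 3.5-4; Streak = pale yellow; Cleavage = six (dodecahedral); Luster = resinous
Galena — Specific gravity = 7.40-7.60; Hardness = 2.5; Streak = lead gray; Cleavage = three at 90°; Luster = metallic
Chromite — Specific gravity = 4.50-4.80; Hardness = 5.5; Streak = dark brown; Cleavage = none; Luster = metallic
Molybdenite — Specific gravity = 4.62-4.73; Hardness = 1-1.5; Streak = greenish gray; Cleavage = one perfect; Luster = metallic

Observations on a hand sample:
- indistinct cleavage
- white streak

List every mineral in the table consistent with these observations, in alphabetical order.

Indistinct cleavage: narrows the field to Cassiterite, Olivine, Beryl, Sphene.
White streak eliminates Cassiterite.
Remaining candidates: Beryl, Olivine, Sphene.

Beryl, Olivine, Sphene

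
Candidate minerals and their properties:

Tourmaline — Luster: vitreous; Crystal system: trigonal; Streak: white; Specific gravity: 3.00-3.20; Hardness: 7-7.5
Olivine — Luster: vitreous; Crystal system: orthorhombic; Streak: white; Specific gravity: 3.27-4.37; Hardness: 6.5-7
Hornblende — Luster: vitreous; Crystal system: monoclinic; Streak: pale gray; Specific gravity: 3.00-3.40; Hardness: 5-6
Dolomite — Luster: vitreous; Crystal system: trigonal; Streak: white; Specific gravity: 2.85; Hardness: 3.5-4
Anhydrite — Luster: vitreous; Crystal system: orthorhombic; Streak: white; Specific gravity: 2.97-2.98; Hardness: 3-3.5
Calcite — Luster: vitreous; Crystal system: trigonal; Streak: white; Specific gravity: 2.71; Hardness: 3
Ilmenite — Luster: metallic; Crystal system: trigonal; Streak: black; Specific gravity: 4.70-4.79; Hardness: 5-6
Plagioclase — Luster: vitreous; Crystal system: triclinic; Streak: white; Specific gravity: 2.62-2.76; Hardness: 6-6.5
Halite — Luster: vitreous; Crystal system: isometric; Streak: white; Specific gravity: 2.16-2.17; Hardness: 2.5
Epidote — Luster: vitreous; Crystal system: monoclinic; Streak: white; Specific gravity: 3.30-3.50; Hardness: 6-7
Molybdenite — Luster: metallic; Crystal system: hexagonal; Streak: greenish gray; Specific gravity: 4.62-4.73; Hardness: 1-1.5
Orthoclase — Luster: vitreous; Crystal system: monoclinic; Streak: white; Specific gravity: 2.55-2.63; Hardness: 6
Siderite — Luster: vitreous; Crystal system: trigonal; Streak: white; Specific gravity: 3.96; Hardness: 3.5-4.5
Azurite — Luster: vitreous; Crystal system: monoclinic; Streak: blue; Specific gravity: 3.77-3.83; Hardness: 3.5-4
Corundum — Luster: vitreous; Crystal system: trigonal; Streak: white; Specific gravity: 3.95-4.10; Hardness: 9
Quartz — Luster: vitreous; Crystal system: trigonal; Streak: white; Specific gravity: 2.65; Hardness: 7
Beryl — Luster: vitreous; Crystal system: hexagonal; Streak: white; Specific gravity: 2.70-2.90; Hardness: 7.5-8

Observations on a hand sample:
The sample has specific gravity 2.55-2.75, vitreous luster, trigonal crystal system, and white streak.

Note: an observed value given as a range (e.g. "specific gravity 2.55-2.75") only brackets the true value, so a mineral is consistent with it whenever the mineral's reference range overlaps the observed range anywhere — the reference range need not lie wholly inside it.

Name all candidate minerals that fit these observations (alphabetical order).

Calcite, Quartz

Specific gravity 2.55-2.75: only Calcite, Plagioclase, Orthoclase, Quartz, Beryl remain.
Vitreous luster: no further eliminations.
Trigonal crystal system: narrows the field to Calcite, Quartz.
White streak: no further eliminations.
Consistent with every observation: Calcite, Quartz.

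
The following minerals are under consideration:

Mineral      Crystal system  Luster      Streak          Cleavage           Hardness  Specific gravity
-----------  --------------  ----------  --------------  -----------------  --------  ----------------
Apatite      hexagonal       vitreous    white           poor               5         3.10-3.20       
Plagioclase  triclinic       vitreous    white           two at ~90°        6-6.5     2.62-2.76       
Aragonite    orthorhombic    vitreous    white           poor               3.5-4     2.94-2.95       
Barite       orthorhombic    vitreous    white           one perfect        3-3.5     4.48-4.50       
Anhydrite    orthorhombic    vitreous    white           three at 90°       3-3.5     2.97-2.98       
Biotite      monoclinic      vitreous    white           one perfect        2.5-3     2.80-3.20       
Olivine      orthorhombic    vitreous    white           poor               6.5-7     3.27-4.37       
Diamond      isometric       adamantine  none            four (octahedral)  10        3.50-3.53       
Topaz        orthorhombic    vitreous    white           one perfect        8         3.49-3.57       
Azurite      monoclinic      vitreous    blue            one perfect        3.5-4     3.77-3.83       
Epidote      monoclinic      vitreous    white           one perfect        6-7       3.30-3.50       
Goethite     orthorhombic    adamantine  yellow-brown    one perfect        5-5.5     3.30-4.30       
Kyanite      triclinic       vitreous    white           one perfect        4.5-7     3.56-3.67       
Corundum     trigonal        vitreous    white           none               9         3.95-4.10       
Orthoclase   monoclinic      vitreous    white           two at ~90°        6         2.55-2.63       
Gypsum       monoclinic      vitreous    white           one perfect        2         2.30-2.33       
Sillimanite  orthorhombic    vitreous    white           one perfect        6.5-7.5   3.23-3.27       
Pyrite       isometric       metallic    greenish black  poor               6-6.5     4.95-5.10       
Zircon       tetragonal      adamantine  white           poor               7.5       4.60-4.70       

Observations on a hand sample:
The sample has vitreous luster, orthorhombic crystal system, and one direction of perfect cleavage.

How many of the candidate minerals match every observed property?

3

Vitreous luster eliminates Diamond, Goethite, Pyrite, Zircon.
Orthorhombic crystal system — leaves Aragonite, Barite, Anhydrite, Olivine, Topaz, Sillimanite.
One direction of perfect cleavage excludes Aragonite, Anhydrite, Olivine.
Consistent with every observation: Barite, Sillimanite, Topaz.
That is 3 minerals.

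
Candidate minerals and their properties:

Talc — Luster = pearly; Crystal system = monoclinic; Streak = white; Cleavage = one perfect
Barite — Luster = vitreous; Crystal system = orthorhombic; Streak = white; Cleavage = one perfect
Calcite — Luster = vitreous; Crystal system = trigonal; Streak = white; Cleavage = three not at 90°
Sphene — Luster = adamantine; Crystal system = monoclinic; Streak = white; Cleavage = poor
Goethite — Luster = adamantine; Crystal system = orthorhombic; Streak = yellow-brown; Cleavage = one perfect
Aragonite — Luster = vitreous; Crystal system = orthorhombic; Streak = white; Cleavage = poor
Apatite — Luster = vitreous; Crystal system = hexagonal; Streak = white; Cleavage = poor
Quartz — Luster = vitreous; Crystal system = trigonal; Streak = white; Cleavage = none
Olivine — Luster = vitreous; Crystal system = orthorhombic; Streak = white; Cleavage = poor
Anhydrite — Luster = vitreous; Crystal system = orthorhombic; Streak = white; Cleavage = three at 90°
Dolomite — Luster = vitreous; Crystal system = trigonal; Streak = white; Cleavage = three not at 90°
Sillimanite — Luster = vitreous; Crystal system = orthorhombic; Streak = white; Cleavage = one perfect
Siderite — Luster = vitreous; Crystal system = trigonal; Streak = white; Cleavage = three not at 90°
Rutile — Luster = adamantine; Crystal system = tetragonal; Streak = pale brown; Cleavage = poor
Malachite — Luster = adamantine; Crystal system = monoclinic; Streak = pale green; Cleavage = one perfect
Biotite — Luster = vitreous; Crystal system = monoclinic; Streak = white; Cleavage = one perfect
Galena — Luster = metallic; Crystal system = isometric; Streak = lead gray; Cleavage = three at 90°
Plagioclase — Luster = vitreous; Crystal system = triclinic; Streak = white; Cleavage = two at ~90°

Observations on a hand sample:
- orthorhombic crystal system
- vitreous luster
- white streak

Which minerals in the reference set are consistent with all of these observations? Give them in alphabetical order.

Anhydrite, Aragonite, Barite, Olivine, Sillimanite

Orthorhombic crystal system — leaves Barite, Goethite, Aragonite, Olivine, Anhydrite, Sillimanite.
Vitreous luster eliminates Goethite.
White streak — all remaining candidates fit.
Consistent with every observation: Anhydrite, Aragonite, Barite, Olivine, Sillimanite.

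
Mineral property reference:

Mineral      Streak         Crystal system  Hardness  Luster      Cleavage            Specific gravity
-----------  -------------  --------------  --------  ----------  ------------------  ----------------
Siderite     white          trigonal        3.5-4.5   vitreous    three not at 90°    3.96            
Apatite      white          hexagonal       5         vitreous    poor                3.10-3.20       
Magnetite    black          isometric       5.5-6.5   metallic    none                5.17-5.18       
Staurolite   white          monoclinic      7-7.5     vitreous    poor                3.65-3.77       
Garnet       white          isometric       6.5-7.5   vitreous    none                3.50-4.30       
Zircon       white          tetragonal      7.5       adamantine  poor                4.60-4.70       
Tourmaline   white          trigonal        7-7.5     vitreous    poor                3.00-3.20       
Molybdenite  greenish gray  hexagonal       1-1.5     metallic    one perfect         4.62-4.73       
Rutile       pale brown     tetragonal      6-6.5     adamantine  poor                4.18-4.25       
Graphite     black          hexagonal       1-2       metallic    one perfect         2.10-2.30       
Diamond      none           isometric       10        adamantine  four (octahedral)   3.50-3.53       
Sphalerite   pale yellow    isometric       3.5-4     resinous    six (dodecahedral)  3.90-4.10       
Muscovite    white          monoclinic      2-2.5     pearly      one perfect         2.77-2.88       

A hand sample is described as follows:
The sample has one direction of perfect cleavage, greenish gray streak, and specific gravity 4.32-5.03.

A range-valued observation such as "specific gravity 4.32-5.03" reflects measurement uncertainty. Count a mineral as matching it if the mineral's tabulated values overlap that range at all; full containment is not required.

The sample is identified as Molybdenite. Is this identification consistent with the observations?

Consistent

One direction of perfect cleavage — agrees with Molybdenite (cleavage one perfect).
Greenish gray streak — agrees with Molybdenite (greenish gray streak).
Specific gravity 4.32-5.03 — agrees with Molybdenite (SG 4.62-4.73).
All observations are consistent with the tabulated values for Molybdenite.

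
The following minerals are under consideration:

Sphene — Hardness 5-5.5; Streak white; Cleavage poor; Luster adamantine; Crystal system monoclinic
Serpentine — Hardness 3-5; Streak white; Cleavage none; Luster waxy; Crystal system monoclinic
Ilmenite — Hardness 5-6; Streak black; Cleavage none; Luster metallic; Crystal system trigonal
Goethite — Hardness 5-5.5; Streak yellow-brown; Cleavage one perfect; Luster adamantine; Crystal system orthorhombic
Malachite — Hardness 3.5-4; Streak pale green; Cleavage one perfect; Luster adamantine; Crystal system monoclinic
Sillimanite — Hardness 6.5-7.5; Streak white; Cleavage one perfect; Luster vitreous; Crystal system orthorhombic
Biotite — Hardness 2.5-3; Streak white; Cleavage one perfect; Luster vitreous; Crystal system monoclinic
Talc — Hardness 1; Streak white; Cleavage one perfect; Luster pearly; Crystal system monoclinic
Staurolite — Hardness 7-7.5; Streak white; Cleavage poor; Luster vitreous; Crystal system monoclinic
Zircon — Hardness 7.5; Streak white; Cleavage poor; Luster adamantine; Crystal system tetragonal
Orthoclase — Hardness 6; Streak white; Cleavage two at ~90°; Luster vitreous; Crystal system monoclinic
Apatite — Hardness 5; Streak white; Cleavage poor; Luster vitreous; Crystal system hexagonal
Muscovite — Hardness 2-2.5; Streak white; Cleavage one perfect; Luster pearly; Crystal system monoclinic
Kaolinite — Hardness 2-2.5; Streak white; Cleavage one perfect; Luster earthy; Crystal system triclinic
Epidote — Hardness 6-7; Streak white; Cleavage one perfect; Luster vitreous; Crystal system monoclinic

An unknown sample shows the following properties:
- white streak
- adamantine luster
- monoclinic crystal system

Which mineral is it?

Sphene

White streak is inconsistent with Ilmenite, Goethite, Malachite.
Adamantine luster — only Sphene, Zircon remain.
Monoclinic crystal system is inconsistent with Zircon.
The only mineral consistent with every observation is Sphene.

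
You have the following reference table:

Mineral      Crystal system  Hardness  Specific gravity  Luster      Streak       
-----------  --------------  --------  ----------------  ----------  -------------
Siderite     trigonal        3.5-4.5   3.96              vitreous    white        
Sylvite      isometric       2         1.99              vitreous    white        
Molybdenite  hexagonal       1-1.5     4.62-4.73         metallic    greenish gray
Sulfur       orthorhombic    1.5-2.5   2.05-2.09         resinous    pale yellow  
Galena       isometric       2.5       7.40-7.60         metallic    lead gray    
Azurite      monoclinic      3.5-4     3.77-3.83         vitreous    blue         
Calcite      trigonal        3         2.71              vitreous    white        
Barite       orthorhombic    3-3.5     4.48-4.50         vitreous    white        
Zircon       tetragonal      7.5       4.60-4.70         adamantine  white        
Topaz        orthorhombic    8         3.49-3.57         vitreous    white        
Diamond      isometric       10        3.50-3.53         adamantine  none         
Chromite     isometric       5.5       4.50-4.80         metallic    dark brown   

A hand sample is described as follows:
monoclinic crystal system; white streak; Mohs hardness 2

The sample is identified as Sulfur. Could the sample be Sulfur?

No

Monoclinic crystal system — Sulfur has orthorhombic system; inconsistent.
White streak — Sulfur has pale yellow streak; inconsistent.
Mohs hardness 2 — fits Sulfur (hardness 1.5-2.5).
2 of the observed properties are inconsistent with Sulfur.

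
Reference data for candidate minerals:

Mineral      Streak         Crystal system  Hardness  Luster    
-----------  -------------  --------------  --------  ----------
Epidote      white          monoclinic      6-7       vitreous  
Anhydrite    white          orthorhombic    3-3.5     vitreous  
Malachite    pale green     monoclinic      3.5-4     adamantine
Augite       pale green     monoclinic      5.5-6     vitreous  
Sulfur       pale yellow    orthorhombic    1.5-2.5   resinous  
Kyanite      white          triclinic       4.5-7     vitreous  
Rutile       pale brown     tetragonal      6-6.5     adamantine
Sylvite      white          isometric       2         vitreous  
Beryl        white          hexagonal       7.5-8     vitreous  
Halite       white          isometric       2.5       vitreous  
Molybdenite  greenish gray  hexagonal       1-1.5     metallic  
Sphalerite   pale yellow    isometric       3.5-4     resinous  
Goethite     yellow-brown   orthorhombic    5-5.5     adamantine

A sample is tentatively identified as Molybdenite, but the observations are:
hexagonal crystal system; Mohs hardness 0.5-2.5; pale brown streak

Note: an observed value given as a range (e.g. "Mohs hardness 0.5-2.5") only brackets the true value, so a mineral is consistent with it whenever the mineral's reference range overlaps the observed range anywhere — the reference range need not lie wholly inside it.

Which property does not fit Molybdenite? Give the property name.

Hexagonal crystal system: Molybdenite has hexagonal system — consistent.
Mohs hardness 0.5-2.5: Molybdenite has hardness 1-1.5 — consistent.
Pale brown streak: Molybdenite has greenish gray streak — does not match.
The streak is the one property that does not fit.

streak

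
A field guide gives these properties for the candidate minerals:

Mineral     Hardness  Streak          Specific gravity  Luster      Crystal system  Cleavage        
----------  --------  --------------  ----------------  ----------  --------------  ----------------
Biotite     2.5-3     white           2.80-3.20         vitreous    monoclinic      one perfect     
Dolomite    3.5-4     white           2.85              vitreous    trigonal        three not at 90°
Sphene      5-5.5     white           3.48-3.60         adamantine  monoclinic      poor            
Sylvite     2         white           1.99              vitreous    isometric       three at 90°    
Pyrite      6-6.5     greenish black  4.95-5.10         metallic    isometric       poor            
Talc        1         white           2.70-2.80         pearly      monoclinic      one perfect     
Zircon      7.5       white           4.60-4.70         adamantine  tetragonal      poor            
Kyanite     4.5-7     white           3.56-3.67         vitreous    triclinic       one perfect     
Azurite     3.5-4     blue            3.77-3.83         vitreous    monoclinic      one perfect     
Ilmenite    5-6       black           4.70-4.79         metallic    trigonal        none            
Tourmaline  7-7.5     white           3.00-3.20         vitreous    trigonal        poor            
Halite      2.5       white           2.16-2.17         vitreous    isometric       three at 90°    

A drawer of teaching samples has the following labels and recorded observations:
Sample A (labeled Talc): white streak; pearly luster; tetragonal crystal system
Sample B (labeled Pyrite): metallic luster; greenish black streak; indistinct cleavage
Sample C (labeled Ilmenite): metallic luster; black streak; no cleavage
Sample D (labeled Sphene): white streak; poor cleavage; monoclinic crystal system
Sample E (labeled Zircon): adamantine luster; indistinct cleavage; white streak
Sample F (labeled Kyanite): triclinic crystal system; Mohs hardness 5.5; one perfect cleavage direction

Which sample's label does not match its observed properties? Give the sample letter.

Sample A: tetragonal crystal system is outside the reference for Talc (monoclinic system) — mislabeled.
Sample B: observations are consistent with Pyrite.
Sample C: observations are consistent with Ilmenite.
Sample D: observations are consistent with Sphene.
Sample E: observations are consistent with Zircon.
Sample F: observations are consistent with Kyanite.
The mislabeled specimen is A.

A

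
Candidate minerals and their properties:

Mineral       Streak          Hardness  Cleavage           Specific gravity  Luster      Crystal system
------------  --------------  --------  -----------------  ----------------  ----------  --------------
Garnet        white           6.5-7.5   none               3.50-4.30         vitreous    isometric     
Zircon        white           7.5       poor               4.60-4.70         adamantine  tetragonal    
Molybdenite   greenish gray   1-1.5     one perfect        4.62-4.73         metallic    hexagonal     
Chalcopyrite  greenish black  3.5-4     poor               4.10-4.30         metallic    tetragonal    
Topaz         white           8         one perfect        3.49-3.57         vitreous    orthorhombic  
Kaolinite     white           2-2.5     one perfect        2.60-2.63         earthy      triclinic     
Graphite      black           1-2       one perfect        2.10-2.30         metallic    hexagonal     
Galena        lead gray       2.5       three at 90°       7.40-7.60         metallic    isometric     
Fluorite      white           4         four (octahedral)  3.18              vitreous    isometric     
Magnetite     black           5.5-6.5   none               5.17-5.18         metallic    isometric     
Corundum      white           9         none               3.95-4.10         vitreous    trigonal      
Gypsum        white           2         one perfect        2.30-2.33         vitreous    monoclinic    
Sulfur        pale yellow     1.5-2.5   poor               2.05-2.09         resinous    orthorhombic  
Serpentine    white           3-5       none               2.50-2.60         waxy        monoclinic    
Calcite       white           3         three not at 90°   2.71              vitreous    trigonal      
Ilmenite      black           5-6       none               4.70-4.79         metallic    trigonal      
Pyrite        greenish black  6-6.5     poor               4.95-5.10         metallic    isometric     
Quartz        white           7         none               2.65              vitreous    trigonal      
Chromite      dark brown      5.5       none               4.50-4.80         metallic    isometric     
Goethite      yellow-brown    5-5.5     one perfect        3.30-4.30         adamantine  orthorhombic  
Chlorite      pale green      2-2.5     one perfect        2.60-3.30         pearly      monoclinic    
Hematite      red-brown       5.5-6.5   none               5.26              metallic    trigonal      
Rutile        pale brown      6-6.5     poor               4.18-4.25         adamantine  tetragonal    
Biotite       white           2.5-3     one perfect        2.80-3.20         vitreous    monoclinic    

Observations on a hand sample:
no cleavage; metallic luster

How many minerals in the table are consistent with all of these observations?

No cleavage: leaves Garnet, Magnetite, Corundum, Serpentine, Ilmenite, Quartz, Chromite, Hematite.
Metallic luster excludes Garnet, Corundum, Serpentine, Quartz.
Remaining candidates: Chromite, Hematite, Ilmenite, Magnetite.
That is 4 minerals.

4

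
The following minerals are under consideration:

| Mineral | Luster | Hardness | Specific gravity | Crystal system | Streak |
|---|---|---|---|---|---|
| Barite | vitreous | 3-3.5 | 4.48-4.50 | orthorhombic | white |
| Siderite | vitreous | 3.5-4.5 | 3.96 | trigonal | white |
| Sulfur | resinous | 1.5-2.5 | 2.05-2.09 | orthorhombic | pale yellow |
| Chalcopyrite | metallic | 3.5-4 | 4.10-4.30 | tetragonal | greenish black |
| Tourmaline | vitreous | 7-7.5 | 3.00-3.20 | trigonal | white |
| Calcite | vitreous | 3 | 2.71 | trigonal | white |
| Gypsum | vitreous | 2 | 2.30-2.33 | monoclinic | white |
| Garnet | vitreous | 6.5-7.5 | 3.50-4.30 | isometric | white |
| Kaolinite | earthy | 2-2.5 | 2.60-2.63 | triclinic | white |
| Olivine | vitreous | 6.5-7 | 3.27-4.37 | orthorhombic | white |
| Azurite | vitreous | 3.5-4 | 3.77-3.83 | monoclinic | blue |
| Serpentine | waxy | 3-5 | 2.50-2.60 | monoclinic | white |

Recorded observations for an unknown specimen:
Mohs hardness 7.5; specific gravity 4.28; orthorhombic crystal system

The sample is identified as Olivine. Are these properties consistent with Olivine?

Mohs hardness 7.5 — Olivine has hardness 6.5-7; a mismatch.
Specific gravity 4.28 — fits Olivine (SG 3.27-4.37).
Orthorhombic crystal system — fits Olivine (orthorhombic system).
The hardness observation rules out Olivine.

Inconsistent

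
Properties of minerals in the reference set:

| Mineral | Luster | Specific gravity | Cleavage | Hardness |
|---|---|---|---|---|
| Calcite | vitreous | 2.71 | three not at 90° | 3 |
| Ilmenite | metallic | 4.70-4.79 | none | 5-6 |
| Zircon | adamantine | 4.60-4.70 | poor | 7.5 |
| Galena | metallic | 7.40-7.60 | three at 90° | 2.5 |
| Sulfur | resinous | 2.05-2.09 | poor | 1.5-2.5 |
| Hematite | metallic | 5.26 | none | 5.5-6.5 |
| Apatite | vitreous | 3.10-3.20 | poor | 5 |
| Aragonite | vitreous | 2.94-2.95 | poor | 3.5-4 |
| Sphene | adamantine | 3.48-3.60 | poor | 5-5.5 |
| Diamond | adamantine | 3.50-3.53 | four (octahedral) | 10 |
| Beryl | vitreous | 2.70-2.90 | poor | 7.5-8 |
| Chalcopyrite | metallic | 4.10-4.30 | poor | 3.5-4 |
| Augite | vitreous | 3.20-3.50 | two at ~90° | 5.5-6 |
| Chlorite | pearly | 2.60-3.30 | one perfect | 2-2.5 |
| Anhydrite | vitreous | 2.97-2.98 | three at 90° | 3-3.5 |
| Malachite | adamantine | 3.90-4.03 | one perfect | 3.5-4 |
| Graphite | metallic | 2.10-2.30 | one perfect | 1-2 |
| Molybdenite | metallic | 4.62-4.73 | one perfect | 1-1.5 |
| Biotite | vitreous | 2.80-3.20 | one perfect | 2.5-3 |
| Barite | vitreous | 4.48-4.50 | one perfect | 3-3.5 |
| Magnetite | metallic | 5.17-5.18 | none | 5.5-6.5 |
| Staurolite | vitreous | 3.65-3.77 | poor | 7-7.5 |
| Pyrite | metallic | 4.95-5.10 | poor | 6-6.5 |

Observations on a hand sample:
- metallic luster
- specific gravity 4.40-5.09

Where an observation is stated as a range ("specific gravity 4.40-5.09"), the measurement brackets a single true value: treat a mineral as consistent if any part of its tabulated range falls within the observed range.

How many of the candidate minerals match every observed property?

3

Metallic luster — narrows the field to Ilmenite, Galena, Hematite, Chalcopyrite, Graphite, Molybdenite, Magnetite, Pyrite.
Specific gravity 4.40-5.09 — narrows the field to Ilmenite, Molybdenite, Pyrite.
Consistent with every observation: Ilmenite, Molybdenite, Pyrite.
That is 3 minerals.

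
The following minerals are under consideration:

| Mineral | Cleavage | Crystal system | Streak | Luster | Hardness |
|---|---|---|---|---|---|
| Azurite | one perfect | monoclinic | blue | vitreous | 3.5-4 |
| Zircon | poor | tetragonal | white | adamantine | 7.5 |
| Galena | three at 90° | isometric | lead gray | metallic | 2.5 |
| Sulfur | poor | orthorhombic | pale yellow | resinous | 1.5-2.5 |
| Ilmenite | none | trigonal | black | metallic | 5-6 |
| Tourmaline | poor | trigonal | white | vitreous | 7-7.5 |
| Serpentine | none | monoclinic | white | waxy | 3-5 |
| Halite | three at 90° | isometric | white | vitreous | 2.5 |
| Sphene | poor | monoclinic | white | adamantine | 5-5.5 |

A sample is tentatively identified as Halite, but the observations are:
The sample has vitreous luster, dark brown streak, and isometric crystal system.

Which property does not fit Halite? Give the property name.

Vitreous luster: Halite has vitreous luster — matches.
Dark brown streak: Halite has white streak — outside the reference range.
Isometric crystal system: Halite has isometric system — matches.
The streak is the one property that does not fit.

streak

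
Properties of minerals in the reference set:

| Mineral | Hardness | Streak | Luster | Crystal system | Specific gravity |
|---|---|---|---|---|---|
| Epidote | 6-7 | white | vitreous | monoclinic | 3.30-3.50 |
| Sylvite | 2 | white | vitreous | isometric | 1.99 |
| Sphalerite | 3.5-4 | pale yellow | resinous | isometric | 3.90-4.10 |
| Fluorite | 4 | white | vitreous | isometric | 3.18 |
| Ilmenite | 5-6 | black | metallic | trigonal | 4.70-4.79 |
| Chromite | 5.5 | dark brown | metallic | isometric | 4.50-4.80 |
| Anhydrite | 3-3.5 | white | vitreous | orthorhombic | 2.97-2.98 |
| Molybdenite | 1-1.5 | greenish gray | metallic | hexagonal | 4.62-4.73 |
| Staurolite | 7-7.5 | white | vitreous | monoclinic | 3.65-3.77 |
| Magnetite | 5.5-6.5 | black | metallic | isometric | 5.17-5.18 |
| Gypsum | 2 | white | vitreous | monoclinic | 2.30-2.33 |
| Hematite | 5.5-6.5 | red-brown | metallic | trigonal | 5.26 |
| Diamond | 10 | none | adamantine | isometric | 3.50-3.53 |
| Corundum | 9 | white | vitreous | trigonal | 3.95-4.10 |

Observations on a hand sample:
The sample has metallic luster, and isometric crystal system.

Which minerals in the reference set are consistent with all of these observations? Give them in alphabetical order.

Chromite, Magnetite

Metallic luster — leaves Ilmenite, Chromite, Molybdenite, Magnetite, Hematite.
Isometric crystal system — only Chromite, Magnetite remain.
Consistent with every observation: Chromite, Magnetite.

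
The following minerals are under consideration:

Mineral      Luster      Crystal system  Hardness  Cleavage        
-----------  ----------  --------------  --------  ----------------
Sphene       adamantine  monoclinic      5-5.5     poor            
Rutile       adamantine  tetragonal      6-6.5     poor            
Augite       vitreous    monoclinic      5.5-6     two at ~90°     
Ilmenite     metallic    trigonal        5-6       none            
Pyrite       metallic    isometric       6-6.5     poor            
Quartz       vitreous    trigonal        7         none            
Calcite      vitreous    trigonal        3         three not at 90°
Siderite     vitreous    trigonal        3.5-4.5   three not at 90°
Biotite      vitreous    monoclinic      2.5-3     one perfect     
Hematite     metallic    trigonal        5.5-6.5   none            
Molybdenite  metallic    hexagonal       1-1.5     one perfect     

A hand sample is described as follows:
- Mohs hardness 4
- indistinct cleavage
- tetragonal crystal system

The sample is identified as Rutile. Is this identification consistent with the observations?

Mohs hardness 4 — Rutile has hardness 6-6.5; a mismatch.
Indistinct cleavage — matches Rutile (cleavage poor).
Tetragonal crystal system — matches Rutile (tetragonal system).
The hardness observation rules out Rutile.

No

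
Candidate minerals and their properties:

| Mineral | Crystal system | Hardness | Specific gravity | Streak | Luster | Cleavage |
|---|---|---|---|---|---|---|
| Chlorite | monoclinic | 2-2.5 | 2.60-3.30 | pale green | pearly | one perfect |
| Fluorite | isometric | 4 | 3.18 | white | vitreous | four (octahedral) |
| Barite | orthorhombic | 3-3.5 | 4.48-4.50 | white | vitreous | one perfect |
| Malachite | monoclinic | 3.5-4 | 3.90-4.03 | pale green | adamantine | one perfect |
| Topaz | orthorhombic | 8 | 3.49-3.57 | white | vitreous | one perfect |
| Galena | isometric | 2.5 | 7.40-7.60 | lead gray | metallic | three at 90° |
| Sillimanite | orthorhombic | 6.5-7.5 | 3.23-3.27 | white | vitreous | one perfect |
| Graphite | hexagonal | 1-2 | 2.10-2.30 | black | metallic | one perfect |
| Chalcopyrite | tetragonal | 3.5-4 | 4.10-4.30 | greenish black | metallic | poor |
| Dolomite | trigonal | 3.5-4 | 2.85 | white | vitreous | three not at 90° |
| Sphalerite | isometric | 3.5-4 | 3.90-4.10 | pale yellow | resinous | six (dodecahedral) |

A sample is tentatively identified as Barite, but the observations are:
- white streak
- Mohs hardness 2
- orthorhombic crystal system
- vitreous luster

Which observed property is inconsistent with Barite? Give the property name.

hardness

White streak: Barite has white streak — matches.
Mohs hardness 2: Barite has hardness 3-3.5 — inconsistent.
Orthorhombic crystal system: Barite has orthorhombic system — matches.
Vitreous luster: Barite has vitreous luster — matches.
Everything matches except the hardness.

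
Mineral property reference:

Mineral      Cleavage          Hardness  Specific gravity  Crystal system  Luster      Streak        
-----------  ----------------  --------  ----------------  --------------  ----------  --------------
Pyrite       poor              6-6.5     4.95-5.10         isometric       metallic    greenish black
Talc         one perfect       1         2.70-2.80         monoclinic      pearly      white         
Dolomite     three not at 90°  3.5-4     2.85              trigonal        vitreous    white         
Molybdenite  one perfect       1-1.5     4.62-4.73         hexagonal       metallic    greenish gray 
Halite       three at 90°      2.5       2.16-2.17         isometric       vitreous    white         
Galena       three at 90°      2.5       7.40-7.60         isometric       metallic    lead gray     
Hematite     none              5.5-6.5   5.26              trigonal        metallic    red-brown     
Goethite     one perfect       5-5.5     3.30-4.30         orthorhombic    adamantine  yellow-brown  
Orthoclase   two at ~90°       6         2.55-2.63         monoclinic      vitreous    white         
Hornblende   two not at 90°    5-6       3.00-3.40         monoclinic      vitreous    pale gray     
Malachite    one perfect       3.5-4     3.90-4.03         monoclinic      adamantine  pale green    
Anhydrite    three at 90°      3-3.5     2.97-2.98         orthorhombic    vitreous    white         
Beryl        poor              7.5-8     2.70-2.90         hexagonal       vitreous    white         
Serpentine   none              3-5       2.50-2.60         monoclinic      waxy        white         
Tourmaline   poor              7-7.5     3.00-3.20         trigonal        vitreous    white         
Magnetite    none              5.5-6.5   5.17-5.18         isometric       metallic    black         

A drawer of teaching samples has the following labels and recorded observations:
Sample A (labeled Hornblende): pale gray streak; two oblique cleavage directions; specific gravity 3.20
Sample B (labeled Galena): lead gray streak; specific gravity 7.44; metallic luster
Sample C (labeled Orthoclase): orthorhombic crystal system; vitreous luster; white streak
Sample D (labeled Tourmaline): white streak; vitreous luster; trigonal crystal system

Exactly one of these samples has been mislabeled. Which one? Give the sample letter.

C

Sample A: nothing contradicts Hornblende.
Sample B: nothing contradicts Galena.
Sample C: orthorhombic crystal system is outside the reference for Orthoclase (monoclinic system) — mislabeled.
Sample D: nothing contradicts Tourmaline.
Sample C is the mislabeled one.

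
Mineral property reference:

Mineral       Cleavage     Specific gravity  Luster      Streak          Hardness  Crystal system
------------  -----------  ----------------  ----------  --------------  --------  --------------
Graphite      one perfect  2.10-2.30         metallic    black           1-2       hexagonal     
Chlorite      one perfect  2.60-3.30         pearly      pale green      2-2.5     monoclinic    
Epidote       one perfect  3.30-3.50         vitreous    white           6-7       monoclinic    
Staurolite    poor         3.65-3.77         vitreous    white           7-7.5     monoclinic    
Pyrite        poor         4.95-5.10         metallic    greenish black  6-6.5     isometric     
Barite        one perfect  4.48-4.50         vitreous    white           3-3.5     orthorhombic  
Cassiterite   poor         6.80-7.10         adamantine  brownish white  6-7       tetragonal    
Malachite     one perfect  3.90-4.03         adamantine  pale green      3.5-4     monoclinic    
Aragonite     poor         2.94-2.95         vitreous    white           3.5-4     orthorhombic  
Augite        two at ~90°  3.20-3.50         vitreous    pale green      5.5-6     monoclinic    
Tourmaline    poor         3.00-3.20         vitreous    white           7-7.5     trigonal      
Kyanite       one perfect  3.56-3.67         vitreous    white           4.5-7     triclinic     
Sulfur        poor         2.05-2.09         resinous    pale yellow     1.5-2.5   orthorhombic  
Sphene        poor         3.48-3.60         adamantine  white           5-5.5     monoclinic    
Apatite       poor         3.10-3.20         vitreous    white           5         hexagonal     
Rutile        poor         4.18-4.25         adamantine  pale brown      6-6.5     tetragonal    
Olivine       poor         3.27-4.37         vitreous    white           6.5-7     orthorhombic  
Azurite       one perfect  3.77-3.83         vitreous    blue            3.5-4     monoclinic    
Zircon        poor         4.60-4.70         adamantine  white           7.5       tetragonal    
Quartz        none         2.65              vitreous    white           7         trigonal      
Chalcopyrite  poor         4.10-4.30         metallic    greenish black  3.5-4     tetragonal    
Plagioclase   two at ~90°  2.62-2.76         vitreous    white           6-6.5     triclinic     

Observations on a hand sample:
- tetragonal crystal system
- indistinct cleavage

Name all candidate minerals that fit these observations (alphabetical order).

Tetragonal crystal system: Cassiterite, Rutile, Zircon, Chalcopyrite remain.
Indistinct cleavage: all remaining candidates fit.
Remaining candidates: Cassiterite, Chalcopyrite, Rutile, Zircon.

Cassiterite, Chalcopyrite, Rutile, Zircon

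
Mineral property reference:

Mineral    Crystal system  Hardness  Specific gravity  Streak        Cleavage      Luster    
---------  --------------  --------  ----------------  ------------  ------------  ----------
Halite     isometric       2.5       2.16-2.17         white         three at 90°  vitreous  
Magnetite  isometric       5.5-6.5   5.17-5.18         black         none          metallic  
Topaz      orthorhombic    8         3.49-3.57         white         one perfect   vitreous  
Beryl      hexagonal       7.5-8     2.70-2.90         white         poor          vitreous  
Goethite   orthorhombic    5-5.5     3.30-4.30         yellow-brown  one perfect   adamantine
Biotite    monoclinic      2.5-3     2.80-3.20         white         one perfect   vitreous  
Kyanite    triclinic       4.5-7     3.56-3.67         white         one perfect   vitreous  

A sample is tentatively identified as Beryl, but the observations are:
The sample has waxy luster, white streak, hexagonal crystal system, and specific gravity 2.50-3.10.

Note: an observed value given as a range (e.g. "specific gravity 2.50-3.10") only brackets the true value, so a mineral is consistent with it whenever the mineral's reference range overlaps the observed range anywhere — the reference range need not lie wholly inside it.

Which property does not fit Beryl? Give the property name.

luster

Waxy luster: Beryl has vitreous luster — outside the reference range.
White streak: Beryl has white streak — consistent.
Hexagonal crystal system: Beryl has hexagonal system — consistent.
Specific gravity 2.50-3.10: Beryl has SG 2.70-2.90 — consistent.
Everything matches except the luster.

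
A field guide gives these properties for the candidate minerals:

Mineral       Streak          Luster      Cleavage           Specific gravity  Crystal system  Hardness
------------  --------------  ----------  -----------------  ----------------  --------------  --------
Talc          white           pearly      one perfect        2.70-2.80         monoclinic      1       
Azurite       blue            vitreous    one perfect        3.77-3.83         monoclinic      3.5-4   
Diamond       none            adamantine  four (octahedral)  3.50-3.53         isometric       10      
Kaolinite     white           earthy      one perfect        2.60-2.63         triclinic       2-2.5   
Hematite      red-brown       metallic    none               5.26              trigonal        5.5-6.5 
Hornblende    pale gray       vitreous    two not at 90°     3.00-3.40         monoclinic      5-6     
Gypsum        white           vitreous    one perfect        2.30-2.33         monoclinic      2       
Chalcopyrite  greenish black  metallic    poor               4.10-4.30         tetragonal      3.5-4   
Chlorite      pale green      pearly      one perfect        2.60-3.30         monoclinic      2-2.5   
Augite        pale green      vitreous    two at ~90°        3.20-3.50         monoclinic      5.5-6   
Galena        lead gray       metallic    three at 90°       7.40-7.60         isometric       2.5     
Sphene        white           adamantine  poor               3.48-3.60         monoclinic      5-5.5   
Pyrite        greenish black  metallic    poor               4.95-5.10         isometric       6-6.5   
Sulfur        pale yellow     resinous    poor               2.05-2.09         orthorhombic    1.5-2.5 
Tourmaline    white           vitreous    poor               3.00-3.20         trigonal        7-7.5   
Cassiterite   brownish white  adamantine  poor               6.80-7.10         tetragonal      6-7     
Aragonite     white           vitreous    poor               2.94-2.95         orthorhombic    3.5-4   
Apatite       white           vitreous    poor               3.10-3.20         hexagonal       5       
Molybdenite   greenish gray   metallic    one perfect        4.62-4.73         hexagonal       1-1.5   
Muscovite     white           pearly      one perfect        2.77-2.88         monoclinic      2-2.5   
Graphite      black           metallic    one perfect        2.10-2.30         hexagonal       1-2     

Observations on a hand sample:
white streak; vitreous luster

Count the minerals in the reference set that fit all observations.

White streak: narrows the field to Talc, Kaolinite, Gypsum, Sphene, Tourmaline, Aragonite, Apatite, Muscovite.
Vitreous luster eliminates Talc, Kaolinite, Sphene, Muscovite.
Consistent with every observation: Apatite, Aragonite, Gypsum, Tourmaline.
That is 4 minerals.

4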